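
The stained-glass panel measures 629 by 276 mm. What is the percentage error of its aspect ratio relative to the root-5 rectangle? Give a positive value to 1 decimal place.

Ratio = 629 / 276 ≈ 2.2790.
Ideal root-5 ≈ 2.2361. |2.2790 − 2.2361| / 2.2361 ≈ 1.92% → 1.9%.

1.9%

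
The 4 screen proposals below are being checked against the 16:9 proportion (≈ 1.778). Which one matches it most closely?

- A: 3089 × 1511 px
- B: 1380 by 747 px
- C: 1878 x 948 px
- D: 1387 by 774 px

Ratios (long/short): A ≈ 2.044; B ≈ 1.847; C ≈ 1.981; D ≈ 1.792.
16:9 ≈ 1.778; option D is nearest (Δ 0.014).

D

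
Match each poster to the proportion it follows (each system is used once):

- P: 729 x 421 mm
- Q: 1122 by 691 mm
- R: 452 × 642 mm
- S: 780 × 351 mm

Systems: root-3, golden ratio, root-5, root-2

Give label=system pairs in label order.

P=root-3, Q=golden ratio, R=root-2, S=root-5

Ratios: P ≈ 1.732; Q ≈ 1.624; R ≈ 1.420; S ≈ 2.222.
Targets: root-3 ≈ 1.732; golden ratio ≈ 1.618; root-5 ≈ 2.236; root-2 ≈ 1.414.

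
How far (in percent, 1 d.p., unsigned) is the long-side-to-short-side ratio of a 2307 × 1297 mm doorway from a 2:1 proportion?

Ratio = 2307 / 1297 ≈ 1.7787.
Ideal 2:1 = 2.0000. |1.7787 − 2.0000| / 2.0000 ≈ 11.07% → 11.1%.

11.1%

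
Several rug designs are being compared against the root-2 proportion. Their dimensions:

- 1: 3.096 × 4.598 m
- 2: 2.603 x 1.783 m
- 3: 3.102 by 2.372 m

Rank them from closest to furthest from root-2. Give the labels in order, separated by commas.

2, 1, 3

1: 4.598/3.096 ≈ 1.485 → |1.485 − 1.414| = 0.071
2: 2.603/1.783 ≈ 1.460 → |1.460 − 1.414| = 0.046
3: 3.102/2.372 ≈ 1.308 → |1.308 − 1.414| = 0.106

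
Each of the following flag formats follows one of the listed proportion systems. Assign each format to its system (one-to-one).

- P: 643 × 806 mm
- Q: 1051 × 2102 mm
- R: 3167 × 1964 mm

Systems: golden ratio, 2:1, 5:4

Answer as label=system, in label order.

Ratios: P ≈ 1.253; Q ≈ 2.000; R ≈ 1.613.
Targets: golden ratio ≈ 1.618; 2:1 ≈ 2.000; 5:4 ≈ 1.250.

P=5:4, Q=2:1, R=golden ratio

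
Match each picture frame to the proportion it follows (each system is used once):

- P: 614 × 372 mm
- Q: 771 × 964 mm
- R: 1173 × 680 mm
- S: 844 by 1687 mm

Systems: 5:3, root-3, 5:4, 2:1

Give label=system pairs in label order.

P=5:3, Q=5:4, R=root-3, S=2:1

Ratios: P ≈ 1.651; Q ≈ 1.250; R ≈ 1.725; S ≈ 1.999.
Targets: 5:3 ≈ 1.667; root-3 ≈ 1.732; 5:4 ≈ 1.250; 2:1 ≈ 2.000.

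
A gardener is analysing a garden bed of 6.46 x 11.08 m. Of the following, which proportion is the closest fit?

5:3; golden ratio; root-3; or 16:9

root-3

Ratio = 11.08 / 6.46 ≈ 1.715.
Distances: 5:3 1.667 (Δ 0.048); golden ratio 1.618 (Δ 0.097); root-3 1.732 (Δ 0.017); 16:9 1.778 (Δ 0.063).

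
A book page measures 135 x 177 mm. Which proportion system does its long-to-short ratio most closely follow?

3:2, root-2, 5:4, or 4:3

4:3

Ratio = 177 / 135 ≈ 1.311.
Distances: 3:2 1.500 (Δ 0.189); root-2 1.414 (Δ 0.103); 5:4 1.250 (Δ 0.061); 4:3 1.333 (Δ 0.022).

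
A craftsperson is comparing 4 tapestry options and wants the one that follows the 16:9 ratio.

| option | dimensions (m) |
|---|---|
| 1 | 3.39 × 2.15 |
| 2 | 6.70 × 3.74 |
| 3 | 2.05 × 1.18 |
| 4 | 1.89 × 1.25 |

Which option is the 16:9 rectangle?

Ratios (long/short): 1 ≈ 1.577; 2 ≈ 1.791; 3 ≈ 1.737; 4 ≈ 1.512.
16:9 ≈ 1.778; option 2 is nearest (Δ 0.013).

2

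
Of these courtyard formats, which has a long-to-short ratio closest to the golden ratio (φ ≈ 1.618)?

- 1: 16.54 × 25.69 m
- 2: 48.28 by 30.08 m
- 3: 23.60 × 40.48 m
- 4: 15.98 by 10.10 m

2

Target golden ratio ≈ 1.618.
1: 1.553 (Δ0.065)  2: 1.605 (Δ0.013)  3: 1.715 (Δ0.097)  4: 1.582 (Δ0.036)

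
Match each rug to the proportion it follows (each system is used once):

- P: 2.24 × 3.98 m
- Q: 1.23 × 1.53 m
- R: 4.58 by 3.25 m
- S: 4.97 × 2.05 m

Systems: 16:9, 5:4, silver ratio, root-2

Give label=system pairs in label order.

P=16:9, Q=5:4, R=root-2, S=silver ratio

P = 3.98/2.24 ≈ 1.777 → 16:9 (1.778)
Q = 1.53/1.23 ≈ 1.244 → 5:4 (1.250)
R = 4.58/3.25 ≈ 1.409 → root-2 (1.414)
S = 4.97/2.05 ≈ 2.424 → silver ratio (2.414)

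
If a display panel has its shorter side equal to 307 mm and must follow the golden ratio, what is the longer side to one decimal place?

496.7 mm

golden ratio ≈ 1.61803.
Longer side = 307 × 1.61803 ≈ 496.735 → 496.7 mm.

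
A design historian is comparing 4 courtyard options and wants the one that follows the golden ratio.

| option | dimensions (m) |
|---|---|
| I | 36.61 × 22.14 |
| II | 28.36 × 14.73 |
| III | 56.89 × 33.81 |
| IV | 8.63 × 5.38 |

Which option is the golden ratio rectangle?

IV

Target golden ratio ≈ 1.618.
I: 1.654 (Δ0.036)  II: 1.925 (Δ0.307)  III: 1.683 (Δ0.065)  IV: 1.604 (Δ0.014)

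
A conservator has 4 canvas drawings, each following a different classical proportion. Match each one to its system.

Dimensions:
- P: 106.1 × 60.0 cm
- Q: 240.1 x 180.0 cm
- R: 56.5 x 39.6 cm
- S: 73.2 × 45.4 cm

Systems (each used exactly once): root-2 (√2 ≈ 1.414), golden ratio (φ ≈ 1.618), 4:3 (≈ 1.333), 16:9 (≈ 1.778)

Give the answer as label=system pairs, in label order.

P=16:9, Q=4:3, R=root-2, S=golden ratio

P = 106.1/60.0 ≈ 1.768 → 16:9 (1.778)
Q = 240.1/180.0 ≈ 1.334 → 4:3 (1.333)
R = 56.5/39.6 ≈ 1.427 → root-2 (1.414)
S = 73.2/45.4 ≈ 1.612 → golden ratio (1.618)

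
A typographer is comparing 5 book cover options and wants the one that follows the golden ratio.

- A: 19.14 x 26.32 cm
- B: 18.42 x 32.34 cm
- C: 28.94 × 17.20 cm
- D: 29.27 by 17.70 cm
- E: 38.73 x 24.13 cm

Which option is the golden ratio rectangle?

E

Target golden ratio ≈ 1.618.
A: 1.375 (Δ0.243)  B: 1.756 (Δ0.138)  C: 1.683 (Δ0.065)  D: 1.654 (Δ0.036)  E: 1.605 (Δ0.013)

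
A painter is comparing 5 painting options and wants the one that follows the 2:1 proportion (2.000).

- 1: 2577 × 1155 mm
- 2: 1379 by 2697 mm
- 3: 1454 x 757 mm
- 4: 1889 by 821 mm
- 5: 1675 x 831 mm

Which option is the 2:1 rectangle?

5

Ratios (long/short): 1 ≈ 2.231; 2 ≈ 1.956; 3 ≈ 1.921; 4 ≈ 2.301; 5 ≈ 2.016.
2:1 ≈ 2.000; option 5 is nearest (Δ 0.016).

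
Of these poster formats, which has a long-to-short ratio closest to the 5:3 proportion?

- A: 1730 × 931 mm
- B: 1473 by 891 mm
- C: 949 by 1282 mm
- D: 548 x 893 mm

Target 5:3 ≈ 1.667.
A: 1.858 (Δ0.191)  B: 1.653 (Δ0.014)  C: 1.351 (Δ0.316)  D: 1.630 (Δ0.037)

B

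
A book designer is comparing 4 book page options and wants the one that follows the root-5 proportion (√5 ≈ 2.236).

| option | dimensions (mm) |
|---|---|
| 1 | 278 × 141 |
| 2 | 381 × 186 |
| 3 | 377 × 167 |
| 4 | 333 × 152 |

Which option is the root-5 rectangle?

Ratios (long/short): 1 ≈ 1.972; 2 ≈ 2.048; 3 ≈ 2.257; 4 ≈ 2.191.
root-5 ≈ 2.236; option 3 is nearest (Δ 0.021).

3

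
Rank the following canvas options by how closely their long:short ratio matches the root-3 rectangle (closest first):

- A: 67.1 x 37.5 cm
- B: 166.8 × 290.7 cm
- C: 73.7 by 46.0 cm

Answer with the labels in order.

A: 67.1/37.5 ≈ 1.789 → |1.789 − 1.732| = 0.057
B: 290.7/166.8 ≈ 1.743 → |1.743 − 1.732| = 0.011
C: 73.7/46.0 ≈ 1.602 → |1.602 − 1.732| = 0.130

B, A, C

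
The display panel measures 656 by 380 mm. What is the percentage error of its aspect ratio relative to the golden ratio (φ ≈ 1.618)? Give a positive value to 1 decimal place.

Ratio = 656 / 380 ≈ 1.7263.
Ideal golden ratio ≈ 1.6180. |1.7263 − 1.6180| / 1.6180 ≈ 6.69% → 6.7%.

6.7%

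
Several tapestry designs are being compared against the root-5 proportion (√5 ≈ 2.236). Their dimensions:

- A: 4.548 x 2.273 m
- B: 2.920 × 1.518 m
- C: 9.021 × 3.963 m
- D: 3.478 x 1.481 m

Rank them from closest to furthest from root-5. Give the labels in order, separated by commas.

A: 4.548/2.273 ≈ 2.001 → |2.001 − 2.236| = 0.235
B: 2.920/1.518 ≈ 1.924 → |1.924 − 2.236| = 0.312
C: 9.021/3.963 ≈ 2.276 → |2.276 − 2.236| = 0.040
D: 3.478/1.481 ≈ 2.348 → |2.348 − 2.236| = 0.112

C, D, A, B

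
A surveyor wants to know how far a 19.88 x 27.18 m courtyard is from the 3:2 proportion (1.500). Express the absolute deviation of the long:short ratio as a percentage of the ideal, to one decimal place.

Ratio = 27.18 / 19.88 ≈ 1.3672.
Ideal 3:2 = 1.5000. |1.3672 − 1.5000| / 1.5000 ≈ 8.85% → 8.9%.

8.9%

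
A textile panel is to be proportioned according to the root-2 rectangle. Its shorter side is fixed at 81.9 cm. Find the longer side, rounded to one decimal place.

115.8 cm

root-2 ≈ 1.41421.
Longer side = 81.9 × 1.41421 ≈ 115.824 → 115.8 cm.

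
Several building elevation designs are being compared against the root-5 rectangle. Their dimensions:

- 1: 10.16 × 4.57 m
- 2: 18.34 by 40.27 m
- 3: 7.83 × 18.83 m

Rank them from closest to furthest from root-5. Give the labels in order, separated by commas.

Ratios: 1 = 10.16 / 4.57 ≈ 2.223; 2 = 40.27 / 18.34 ≈ 2.196; 3 = 18.83 / 7.83 ≈ 2.405.
|Δ from 2.236|: 1 0.013; 2 0.040; 3 0.169.

1, 2, 3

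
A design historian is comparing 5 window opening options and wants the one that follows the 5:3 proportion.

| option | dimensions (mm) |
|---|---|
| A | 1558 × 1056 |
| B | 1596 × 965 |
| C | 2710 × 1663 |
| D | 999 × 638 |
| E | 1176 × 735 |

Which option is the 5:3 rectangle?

Ratios (long/short): A ≈ 1.475; B ≈ 1.654; C ≈ 1.630; D ≈ 1.566; E ≈ 1.600.
5:3 ≈ 1.667; option B is nearest (Δ 0.013).

B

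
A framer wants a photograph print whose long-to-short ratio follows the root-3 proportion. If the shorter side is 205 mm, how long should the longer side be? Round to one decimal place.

root-3 ≈ 1.73205.
Longer side = 205 × 1.73205 ≈ 355.070 → 355.1 mm.

355.1 mm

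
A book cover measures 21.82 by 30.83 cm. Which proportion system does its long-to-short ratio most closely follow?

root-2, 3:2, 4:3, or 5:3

30.83/21.82 ≈ 1.413. Nearest candidates are root-2 (1.414, off by 0.001) and 4:3 (1.333, off by 0.080).

root-2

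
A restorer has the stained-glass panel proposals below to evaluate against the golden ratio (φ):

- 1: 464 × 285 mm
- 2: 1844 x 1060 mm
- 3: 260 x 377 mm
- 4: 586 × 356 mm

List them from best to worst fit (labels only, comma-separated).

Ratios: 1 = 464 / 285 ≈ 1.628; 2 = 1844 / 1060 ≈ 1.740; 3 = 377 / 260 ≈ 1.450; 4 = 586 / 356 ≈ 1.646.
|Δ from 1.618|: 1 0.010; 2 0.122; 3 0.168; 4 0.028.

1, 4, 2, 3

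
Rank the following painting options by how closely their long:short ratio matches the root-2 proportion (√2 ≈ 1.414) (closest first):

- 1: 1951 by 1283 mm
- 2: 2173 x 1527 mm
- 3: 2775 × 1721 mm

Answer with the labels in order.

2, 1, 3

Ratios: 1 = 1951 / 1283 ≈ 1.521; 2 = 2173 / 1527 ≈ 1.423; 3 = 2775 / 1721 ≈ 1.612.
|Δ from 1.414|: 1 0.107; 2 0.009; 3 0.198.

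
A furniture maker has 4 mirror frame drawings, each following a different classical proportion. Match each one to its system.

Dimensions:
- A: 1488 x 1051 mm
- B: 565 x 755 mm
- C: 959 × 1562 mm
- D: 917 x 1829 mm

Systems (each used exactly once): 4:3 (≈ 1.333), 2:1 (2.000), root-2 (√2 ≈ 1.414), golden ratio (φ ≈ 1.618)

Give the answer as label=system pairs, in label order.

A=root-2, B=4:3, C=golden ratio, D=2:1

A = 1488/1051 ≈ 1.416 → root-2 (1.414)
B = 755/565 ≈ 1.336 → 4:3 (1.333)
C = 1562/959 ≈ 1.629 → golden ratio (1.618)
D = 1829/917 ≈ 1.995 → 2:1 (2.000)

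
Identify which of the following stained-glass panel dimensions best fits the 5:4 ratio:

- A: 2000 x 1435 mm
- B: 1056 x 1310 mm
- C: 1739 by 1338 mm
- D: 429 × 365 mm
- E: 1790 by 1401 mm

Target 5:4 ≈ 1.250.
A: 1.394 (Δ0.144)  B: 1.241 (Δ0.009)  C: 1.300 (Δ0.050)  D: 1.175 (Δ0.075)  E: 1.278 (Δ0.028)

B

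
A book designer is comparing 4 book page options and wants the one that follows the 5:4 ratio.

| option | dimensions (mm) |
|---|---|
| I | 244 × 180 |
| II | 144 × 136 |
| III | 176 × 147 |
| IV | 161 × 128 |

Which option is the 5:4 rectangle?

Ratios (long/short): I ≈ 1.356; II ≈ 1.059; III ≈ 1.197; IV ≈ 1.258.
5:4 ≈ 1.250; option IV is nearest (Δ 0.008).

IV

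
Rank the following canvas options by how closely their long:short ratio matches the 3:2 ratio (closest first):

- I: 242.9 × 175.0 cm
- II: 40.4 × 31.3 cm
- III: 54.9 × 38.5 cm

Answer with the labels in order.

I: 242.9/175.0 ≈ 1.388 → |1.388 − 1.500| = 0.112
II: 40.4/31.3 ≈ 1.291 → |1.291 − 1.500| = 0.209
III: 54.9/38.5 ≈ 1.426 → |1.426 − 1.500| = 0.074

III, I, II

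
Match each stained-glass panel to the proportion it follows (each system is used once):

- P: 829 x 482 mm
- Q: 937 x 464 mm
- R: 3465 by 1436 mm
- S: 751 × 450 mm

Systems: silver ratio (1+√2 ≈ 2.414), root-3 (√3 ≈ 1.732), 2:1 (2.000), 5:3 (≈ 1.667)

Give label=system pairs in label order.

P = 829/482 ≈ 1.720 → root-3 (1.732)
Q = 937/464 ≈ 2.019 → 2:1 (2.000)
R = 3465/1436 ≈ 2.413 → silver ratio (2.414)
S = 751/450 ≈ 1.669 → 5:3 (1.667)

P=root-3, Q=2:1, R=silver ratio, S=5:3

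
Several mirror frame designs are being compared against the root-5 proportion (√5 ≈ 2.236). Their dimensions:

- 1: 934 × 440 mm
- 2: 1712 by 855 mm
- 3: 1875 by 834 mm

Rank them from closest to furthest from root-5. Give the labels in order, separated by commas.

1: 934/440 ≈ 2.123 → |2.123 − 2.236| = 0.113
2: 1712/855 ≈ 2.002 → |2.002 − 2.236| = 0.234
3: 1875/834 ≈ 2.248 → |2.248 − 2.236| = 0.012

3, 1, 2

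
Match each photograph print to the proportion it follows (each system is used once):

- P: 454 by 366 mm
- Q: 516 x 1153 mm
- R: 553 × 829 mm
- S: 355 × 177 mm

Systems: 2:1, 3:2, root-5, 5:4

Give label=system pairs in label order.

Ratios: P ≈ 1.240; Q ≈ 2.234; R ≈ 1.499; S ≈ 2.006.
Targets: 2:1 ≈ 2.000; 3:2 ≈ 1.500; root-5 ≈ 2.236; 5:4 ≈ 1.250.

P=5:4, Q=root-5, R=3:2, S=2:1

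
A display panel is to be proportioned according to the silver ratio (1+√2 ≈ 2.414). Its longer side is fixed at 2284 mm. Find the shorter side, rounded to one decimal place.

946.1 mm

silver ratio ≈ 2.41421.
Shorter side = 2284 ÷ 2.41421 ≈ 946.065 → 946.1 mm.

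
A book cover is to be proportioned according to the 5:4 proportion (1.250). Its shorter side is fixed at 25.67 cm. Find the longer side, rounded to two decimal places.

5:4 = 1.25000.
Longer side = 25.67 × 1.25000 ≈ 32.0875 → 32.09 cm.

32.09 cm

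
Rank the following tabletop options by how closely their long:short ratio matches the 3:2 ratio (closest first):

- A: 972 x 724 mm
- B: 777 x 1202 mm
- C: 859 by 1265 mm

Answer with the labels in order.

Ratios: A = 972 / 724 ≈ 1.343; B = 1202 / 777 ≈ 1.547; C = 1265 / 859 ≈ 1.473.
|Δ from 1.500|: A 0.157; B 0.047; C 0.027.

C, B, A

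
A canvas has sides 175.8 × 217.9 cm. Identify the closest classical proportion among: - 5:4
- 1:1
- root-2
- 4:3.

5:4

217.9/175.8 ≈ 1.239. Nearest candidates are 5:4 (1.250, off by 0.011) and 4:3 (1.333, off by 0.094).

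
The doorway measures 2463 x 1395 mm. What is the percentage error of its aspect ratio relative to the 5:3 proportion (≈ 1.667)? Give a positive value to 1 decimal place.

Ratio = 2463 / 1395 ≈ 1.7656.
Ideal 5:3 ≈ 1.6667. |1.7656 − 1.6667| / 1.6667 ≈ 5.93% → 5.9%.

5.9%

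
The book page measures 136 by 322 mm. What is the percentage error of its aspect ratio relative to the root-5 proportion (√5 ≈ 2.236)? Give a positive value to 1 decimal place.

Ratio = 322 / 136 ≈ 2.3676.
Ideal root-5 ≈ 2.2361. |2.3676 − 2.2361| / 2.2361 ≈ 5.88% → 5.9%.

5.9%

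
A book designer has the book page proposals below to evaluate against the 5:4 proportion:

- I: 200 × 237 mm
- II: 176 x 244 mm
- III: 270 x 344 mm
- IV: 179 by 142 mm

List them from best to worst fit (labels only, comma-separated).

IV, III, I, II

Ratios: I = 237 / 200 ≈ 1.185; II = 244 / 176 ≈ 1.386; III = 344 / 270 ≈ 1.274; IV = 179 / 142 ≈ 1.261.
|Δ from 1.250|: I 0.065; II 0.136; III 0.024; IV 0.011.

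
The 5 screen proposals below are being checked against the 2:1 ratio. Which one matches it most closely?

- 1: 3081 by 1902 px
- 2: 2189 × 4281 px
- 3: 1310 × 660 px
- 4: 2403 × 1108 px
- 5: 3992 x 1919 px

3

Ratios (long/short): 1 ≈ 1.620; 2 ≈ 1.956; 3 ≈ 1.985; 4 ≈ 2.169; 5 ≈ 2.080.
2:1 ≈ 2.000; option 3 is nearest (Δ 0.015).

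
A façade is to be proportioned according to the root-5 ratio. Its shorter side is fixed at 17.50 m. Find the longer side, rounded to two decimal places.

39.13 m

root-5 ≈ 2.23607.
Longer side = 17.50 × 2.23607 ≈ 39.1312 → 39.13 m.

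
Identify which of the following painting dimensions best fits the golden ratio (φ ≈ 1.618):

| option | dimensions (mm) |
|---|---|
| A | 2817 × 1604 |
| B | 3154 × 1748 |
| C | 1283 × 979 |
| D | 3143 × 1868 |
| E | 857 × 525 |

Target golden ratio ≈ 1.618.
A: 1.756 (Δ0.138)  B: 1.804 (Δ0.186)  C: 1.311 (Δ0.307)  D: 1.683 (Δ0.065)  E: 1.632 (Δ0.014)

E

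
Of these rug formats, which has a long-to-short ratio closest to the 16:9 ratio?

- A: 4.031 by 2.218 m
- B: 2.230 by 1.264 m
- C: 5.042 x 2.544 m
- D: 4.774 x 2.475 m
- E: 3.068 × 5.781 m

B

Target 16:9 ≈ 1.778.
A: 1.817 (Δ0.039)  B: 1.764 (Δ0.014)  C: 1.982 (Δ0.204)  D: 1.929 (Δ0.151)  E: 1.884 (Δ0.106)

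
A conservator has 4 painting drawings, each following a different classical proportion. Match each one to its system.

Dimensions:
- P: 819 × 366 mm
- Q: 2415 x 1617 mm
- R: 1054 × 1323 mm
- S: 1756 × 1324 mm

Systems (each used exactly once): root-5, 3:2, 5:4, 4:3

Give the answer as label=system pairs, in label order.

P = 819/366 ≈ 2.238 → root-5 (2.236)
Q = 2415/1617 ≈ 1.494 → 3:2 (1.500)
R = 1323/1054 ≈ 1.255 → 5:4 (1.250)
S = 1756/1324 ≈ 1.326 → 4:3 (1.333)

P=root-5, Q=3:2, R=5:4, S=4:3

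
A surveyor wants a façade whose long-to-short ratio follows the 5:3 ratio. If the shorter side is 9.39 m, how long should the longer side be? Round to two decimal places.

5:3 ≈ 1.66667.
Longer side = 9.39 × 1.66667 ≈ 15.6500 → 15.65 m.

15.65 m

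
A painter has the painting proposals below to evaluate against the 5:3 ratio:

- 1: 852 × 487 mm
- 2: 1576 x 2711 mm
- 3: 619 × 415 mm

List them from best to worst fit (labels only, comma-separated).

Ratios: 1 = 852 / 487 ≈ 1.749; 2 = 2711 / 1576 ≈ 1.720; 3 = 619 / 415 ≈ 1.492.
|Δ from 1.667|: 1 0.082; 2 0.053; 3 0.175.

2, 1, 3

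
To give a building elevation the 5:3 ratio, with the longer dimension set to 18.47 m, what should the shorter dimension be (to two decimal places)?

5:3 ≈ 1.66667.
Shorter side = 18.47 ÷ 1.66667 ≈ 11.0820 → 11.08 m.

11.08 m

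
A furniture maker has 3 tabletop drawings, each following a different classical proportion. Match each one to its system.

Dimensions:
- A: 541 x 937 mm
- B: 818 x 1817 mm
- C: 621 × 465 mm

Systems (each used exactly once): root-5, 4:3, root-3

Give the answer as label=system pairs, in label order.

A=root-3, B=root-5, C=4:3

Ratios: A ≈ 1.732; B ≈ 2.221; C ≈ 1.335.
Targets: root-5 ≈ 2.236; 4:3 ≈ 1.333; root-3 ≈ 1.732.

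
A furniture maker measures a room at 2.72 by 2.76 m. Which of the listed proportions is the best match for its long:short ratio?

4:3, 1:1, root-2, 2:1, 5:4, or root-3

Ratio = 2.76 / 2.72 ≈ 1.015.
Distances: 4:3 1.333 (Δ 0.318); 1:1 1.000 (Δ 0.015); root-2 1.414 (Δ 0.399); 2:1 2.000 (Δ 0.985); 5:4 1.250 (Δ 0.235); root-3 1.732 (Δ 0.717).

1:1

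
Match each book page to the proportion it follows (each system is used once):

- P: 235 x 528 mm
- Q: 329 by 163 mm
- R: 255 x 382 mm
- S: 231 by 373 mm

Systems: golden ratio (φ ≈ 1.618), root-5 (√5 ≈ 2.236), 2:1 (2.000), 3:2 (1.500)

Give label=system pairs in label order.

P=root-5, Q=2:1, R=3:2, S=golden ratio

P = 528/235 ≈ 2.247 → root-5 (2.236)
Q = 329/163 ≈ 2.018 → 2:1 (2.000)
R = 382/255 ≈ 1.498 → 3:2 (1.500)
S = 373/231 ≈ 1.615 → golden ratio (1.618)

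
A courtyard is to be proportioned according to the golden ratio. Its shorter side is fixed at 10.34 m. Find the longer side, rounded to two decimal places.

16.73 m

golden ratio ≈ 1.61803.
Longer side = 10.34 × 1.61803 ≈ 16.7304 → 16.73 m.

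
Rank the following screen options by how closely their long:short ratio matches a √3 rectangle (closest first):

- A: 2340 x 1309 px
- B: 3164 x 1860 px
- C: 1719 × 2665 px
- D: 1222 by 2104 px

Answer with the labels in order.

A: 2340/1309 ≈ 1.788 → |1.788 − 1.732| = 0.056
B: 3164/1860 ≈ 1.701 → |1.701 − 1.732| = 0.031
C: 2665/1719 ≈ 1.550 → |1.550 − 1.732| = 0.182
D: 2104/1222 ≈ 1.722 → |1.722 − 1.732| = 0.010

D, B, A, C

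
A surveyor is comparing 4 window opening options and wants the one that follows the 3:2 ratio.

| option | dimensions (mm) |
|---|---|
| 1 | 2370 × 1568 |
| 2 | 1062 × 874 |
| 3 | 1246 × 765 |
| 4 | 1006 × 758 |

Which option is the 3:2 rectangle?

Ratios (long/short): 1 ≈ 1.511; 2 ≈ 1.215; 3 ≈ 1.629; 4 ≈ 1.327.
3:2 ≈ 1.500; option 1 is nearest (Δ 0.011).

1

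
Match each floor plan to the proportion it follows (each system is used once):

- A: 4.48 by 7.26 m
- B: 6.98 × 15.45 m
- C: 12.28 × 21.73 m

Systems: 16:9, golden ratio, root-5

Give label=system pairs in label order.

Ratios: A ≈ 1.621; B ≈ 2.213; C ≈ 1.770.
Targets: 16:9 ≈ 1.778; golden ratio ≈ 1.618; root-5 ≈ 2.236.

A=golden ratio, B=root-5, C=16:9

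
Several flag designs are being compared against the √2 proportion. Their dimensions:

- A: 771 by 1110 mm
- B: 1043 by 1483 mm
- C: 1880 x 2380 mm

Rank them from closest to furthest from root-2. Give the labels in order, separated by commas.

B, A, C

Ratios: A = 1110 / 771 ≈ 1.440; B = 1483 / 1043 ≈ 1.422; C = 2380 / 1880 ≈ 1.266.
|Δ from 1.414|: A 0.026; B 0.008; C 0.148.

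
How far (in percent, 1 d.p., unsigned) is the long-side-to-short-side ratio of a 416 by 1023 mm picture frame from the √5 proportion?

Ratio = 1023 / 416 ≈ 2.4591.
Ideal root-5 ≈ 2.2361. |2.4591 − 2.2361| / 2.2361 ≈ 9.97% → 10.0%.

10.0%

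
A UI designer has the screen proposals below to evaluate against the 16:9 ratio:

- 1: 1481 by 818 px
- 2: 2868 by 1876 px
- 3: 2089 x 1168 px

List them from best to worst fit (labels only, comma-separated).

3, 1, 2

1: 1481/818 ≈ 1.811 → |1.811 − 1.778| = 0.033
2: 2868/1876 ≈ 1.529 → |1.529 − 1.778| = 0.249
3: 2089/1168 ≈ 1.789 → |1.789 − 1.778| = 0.011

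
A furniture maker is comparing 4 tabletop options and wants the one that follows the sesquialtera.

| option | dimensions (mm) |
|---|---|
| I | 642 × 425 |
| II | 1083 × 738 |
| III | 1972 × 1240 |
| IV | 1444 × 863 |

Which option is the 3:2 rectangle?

Target 3:2 ≈ 1.500.
I: 1.511 (Δ0.011)  II: 1.467 (Δ0.033)  III: 1.590 (Δ0.090)  IV: 1.673 (Δ0.173)

I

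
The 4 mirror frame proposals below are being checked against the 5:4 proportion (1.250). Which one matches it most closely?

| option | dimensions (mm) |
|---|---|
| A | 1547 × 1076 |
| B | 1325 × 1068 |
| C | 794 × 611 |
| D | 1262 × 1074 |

B

Target 5:4 ≈ 1.250.
A: 1.438 (Δ0.188)  B: 1.241 (Δ0.009)  C: 1.300 (Δ0.050)  D: 1.175 (Δ0.075)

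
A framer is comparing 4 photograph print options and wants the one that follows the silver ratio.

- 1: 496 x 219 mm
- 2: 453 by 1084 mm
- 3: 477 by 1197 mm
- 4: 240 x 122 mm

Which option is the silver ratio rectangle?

2

Target silver ratio ≈ 2.414.
1: 2.265 (Δ0.149)  2: 2.393 (Δ0.021)  3: 2.509 (Δ0.095)  4: 1.967 (Δ0.447)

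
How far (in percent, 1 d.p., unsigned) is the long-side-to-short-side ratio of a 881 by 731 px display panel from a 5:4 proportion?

Ratio = 881 / 731 ≈ 1.2052.
Ideal 5:4 = 1.2500. |1.2052 − 1.2500| / 1.2500 ≈ 3.58% → 3.6%.

3.6%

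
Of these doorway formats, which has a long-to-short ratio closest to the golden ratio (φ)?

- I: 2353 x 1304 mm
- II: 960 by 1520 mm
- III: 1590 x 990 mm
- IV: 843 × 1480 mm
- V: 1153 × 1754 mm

Target golden ratio ≈ 1.618.
I: 1.804 (Δ0.186)  II: 1.583 (Δ0.035)  III: 1.606 (Δ0.012)  IV: 1.756 (Δ0.138)  V: 1.521 (Δ0.097)

III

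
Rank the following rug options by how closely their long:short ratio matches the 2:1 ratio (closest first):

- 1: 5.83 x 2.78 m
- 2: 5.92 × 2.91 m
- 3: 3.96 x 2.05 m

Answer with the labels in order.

1: 5.83/2.78 ≈ 2.097 → |2.097 − 2.000| = 0.097
2: 5.92/2.91 ≈ 2.034 → |2.034 − 2.000| = 0.034
3: 3.96/2.05 ≈ 1.932 → |1.932 − 2.000| = 0.068

2, 3, 1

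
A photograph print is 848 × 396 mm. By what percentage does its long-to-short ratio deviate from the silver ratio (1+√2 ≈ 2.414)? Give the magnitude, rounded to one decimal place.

11.3%

Ratio = 848 / 396 ≈ 2.1414.
Ideal silver ratio ≈ 2.4142. |2.1414 − 2.4142| / 2.4142 ≈ 11.30% → 11.3%.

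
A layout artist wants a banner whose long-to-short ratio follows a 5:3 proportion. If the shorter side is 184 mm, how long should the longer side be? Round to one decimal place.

5:3 ≈ 1.66667.
Longer side = 184 × 1.66667 ≈ 306.667 → 306.7 mm.

306.7 mm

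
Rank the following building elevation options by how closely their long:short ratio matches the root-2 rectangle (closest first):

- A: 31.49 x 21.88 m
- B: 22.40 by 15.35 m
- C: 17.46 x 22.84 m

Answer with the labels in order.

A: 31.49/21.88 ≈ 1.439 → |1.439 − 1.414| = 0.025
B: 22.40/15.35 ≈ 1.459 → |1.459 − 1.414| = 0.045
C: 22.84/17.46 ≈ 1.308 → |1.308 − 1.414| = 0.106

A, B, C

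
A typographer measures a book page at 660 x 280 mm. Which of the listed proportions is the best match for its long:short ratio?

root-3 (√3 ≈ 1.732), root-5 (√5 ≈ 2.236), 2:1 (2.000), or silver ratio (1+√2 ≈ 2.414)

silver ratio

Ratio = 660 / 280 ≈ 2.357.
Distances: root-3 1.732 (Δ 0.625); root-5 2.236 (Δ 0.121); 2:1 2.000 (Δ 0.357); silver ratio 2.414 (Δ 0.057).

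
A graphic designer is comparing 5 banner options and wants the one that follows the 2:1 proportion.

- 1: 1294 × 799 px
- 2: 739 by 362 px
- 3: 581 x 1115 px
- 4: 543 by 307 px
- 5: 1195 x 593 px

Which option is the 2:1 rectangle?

Target 2:1 ≈ 2.000.
1: 1.620 (Δ0.380)  2: 2.041 (Δ0.041)  3: 1.919 (Δ0.081)  4: 1.769 (Δ0.231)  5: 2.015 (Δ0.015)

5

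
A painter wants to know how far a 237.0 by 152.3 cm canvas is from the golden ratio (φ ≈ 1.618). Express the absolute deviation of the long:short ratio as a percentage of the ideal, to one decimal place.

3.8%

Ratio = 237.0 / 152.3 ≈ 1.5561.
Ideal golden ratio ≈ 1.6180. |1.5561 − 1.6180| / 1.6180 ≈ 3.83% → 3.8%.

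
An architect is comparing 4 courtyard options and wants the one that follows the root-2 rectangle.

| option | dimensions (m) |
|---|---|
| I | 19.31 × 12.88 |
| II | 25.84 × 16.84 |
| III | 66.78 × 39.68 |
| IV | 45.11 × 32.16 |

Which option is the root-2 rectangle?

IV

Ratios (long/short): I ≈ 1.499; II ≈ 1.534; III ≈ 1.683; IV ≈ 1.403.
root-2 ≈ 1.414; option IV is nearest (Δ 0.011).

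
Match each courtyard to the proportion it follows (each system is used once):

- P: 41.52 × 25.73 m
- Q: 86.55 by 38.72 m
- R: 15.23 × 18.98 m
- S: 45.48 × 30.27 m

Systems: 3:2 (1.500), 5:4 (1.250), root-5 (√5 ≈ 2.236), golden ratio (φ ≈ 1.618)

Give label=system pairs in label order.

P = 41.52/25.73 ≈ 1.614 → golden ratio (1.618)
Q = 86.55/38.72 ≈ 2.235 → root-5 (2.236)
R = 18.98/15.23 ≈ 1.246 → 5:4 (1.250)
S = 45.48/30.27 ≈ 1.502 → 3:2 (1.500)

P=golden ratio, Q=root-5, R=5:4, S=3:2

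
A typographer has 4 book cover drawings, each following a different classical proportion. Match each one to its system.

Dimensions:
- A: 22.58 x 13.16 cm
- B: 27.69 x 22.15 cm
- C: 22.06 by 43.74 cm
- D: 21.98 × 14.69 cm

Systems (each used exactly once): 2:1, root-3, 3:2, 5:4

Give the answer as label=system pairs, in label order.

A=root-3, B=5:4, C=2:1, D=3:2

Ratios: A ≈ 1.716; B ≈ 1.250; C ≈ 1.983; D ≈ 1.496.
Targets: 2:1 ≈ 2.000; root-3 ≈ 1.732; 3:2 ≈ 1.500; 5:4 ≈ 1.250.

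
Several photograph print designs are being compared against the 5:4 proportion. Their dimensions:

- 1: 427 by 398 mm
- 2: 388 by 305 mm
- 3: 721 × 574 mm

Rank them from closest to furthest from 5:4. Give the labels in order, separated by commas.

Ratios: 1 = 427 / 398 ≈ 1.073; 2 = 388 / 305 ≈ 1.272; 3 = 721 / 574 ≈ 1.256.
|Δ from 1.250|: 1 0.177; 2 0.022; 3 0.006.

3, 2, 1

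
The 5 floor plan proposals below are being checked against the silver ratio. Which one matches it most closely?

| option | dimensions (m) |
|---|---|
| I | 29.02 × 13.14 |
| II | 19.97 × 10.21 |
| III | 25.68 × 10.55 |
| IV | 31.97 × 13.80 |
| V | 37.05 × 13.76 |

III

Target silver ratio ≈ 2.414.
I: 2.209 (Δ0.205)  II: 1.956 (Δ0.458)  III: 2.434 (Δ0.020)  IV: 2.317 (Δ0.097)  V: 2.693 (Δ0.279)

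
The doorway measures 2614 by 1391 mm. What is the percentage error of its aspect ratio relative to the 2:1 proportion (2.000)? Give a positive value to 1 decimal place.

6.0%

Ratio = 2614 / 1391 ≈ 1.8792.
Ideal 2:1 = 2.0000. |1.8792 − 2.0000| / 2.0000 ≈ 6.04% → 6.0%.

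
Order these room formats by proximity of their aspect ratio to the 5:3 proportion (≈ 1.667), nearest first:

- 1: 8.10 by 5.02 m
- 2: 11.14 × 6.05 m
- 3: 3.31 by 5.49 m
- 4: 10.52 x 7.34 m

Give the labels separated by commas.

1: 8.10/5.02 ≈ 1.614 → |1.614 − 1.667| = 0.053
2: 11.14/6.05 ≈ 1.841 → |1.841 − 1.667| = 0.174
3: 5.49/3.31 ≈ 1.659 → |1.659 − 1.667| = 0.008
4: 10.52/7.34 ≈ 1.433 → |1.433 − 1.667| = 0.234

3, 1, 2, 4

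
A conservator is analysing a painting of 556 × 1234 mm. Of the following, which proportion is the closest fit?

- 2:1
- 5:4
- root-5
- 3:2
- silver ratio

Ratio = 1234 / 556 ≈ 2.219.
Distances: 2:1 2.000 (Δ 0.219); 5:4 1.250 (Δ 0.969); root-5 2.236 (Δ 0.017); 3:2 1.500 (Δ 0.719); silver ratio 2.414 (Δ 0.195).

root-5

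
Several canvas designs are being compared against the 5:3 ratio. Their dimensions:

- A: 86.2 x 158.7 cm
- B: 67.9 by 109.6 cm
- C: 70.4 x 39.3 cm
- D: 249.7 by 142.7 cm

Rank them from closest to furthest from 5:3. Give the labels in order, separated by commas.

Ratios: A = 158.7 / 86.2 ≈ 1.841; B = 109.6 / 67.9 ≈ 1.614; C = 70.4 / 39.3 ≈ 1.791; D = 249.7 / 142.7 ≈ 1.750.
|Δ from 1.667|: A 0.174; B 0.053; C 0.124; D 0.083.

B, D, C, A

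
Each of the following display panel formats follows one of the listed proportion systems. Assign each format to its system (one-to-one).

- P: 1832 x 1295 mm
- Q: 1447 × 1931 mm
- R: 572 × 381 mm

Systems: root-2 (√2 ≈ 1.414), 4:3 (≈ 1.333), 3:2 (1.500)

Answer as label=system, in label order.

P=root-2, Q=4:3, R=3:2

Ratios: P ≈ 1.415; Q ≈ 1.334; R ≈ 1.501.
Targets: root-2 ≈ 1.414; 4:3 ≈ 1.333; 3:2 ≈ 1.500.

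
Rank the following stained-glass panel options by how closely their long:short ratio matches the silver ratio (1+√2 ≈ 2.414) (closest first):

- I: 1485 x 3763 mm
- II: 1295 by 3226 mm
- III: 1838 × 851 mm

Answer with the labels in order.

Ratios: I = 3763 / 1485 ≈ 2.534; II = 3226 / 1295 ≈ 2.491; III = 1838 / 851 ≈ 2.160.
|Δ from 2.414|: I 0.120; II 0.077; III 0.254.

II, I, III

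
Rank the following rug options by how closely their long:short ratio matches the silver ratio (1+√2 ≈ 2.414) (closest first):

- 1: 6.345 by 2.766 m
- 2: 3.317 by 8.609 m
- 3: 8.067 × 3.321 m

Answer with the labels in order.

3, 1, 2

Ratios: 1 = 6.345 / 2.766 ≈ 2.294; 2 = 8.609 / 3.317 ≈ 2.595; 3 = 8.067 / 3.321 ≈ 2.429.
|Δ from 2.414|: 1 0.120; 2 0.181; 3 0.015.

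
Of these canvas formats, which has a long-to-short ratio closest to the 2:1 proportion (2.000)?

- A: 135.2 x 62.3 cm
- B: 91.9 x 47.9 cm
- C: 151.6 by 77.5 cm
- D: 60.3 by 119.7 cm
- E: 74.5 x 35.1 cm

D

Ratios (long/short): A ≈ 2.170; B ≈ 1.919; C ≈ 1.956; D ≈ 1.985; E ≈ 2.123.
2:1 ≈ 2.000; option D is nearest (Δ 0.015).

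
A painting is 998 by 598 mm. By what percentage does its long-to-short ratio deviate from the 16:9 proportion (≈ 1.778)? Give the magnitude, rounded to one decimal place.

6.1%

Ratio = 998 / 598 ≈ 1.6689.
Ideal 16:9 ≈ 1.7778. |1.6689 − 1.7778| / 1.7778 ≈ 6.13% → 6.1%.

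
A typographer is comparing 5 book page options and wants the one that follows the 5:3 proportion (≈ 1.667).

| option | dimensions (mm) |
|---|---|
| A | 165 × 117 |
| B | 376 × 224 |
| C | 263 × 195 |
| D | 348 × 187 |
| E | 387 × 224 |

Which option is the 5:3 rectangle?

B

Ratios (long/short): A ≈ 1.410; B ≈ 1.679; C ≈ 1.349; D ≈ 1.861; E ≈ 1.728.
5:3 ≈ 1.667; option B is nearest (Δ 0.012).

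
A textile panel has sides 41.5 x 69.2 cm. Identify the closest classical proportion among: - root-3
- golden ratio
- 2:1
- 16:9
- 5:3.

5:3

Ratio = 69.2 / 41.5 ≈ 1.667.
Distances: root-3 1.732 (Δ 0.065); golden ratio 1.618 (Δ 0.049); 2:1 2.000 (Δ 0.333); 16:9 1.778 (Δ 0.111); 5:3 1.667 (Δ 0.000).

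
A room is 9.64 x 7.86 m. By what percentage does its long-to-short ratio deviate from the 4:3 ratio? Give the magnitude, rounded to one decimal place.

8.0%

Ratio = 9.64 / 7.86 ≈ 1.2265.
Ideal 4:3 ≈ 1.3333. |1.2265 − 1.3333| / 1.3333 ≈ 8.01% → 8.0%.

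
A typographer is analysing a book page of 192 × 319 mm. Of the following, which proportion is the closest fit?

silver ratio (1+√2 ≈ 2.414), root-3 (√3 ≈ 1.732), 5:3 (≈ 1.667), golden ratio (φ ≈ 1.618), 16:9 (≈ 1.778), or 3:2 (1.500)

Ratio = 319 / 192 ≈ 1.661.
Distances: silver ratio 2.414 (Δ 0.753); root-3 1.732 (Δ 0.071); 5:3 1.667 (Δ 0.006); golden ratio 1.618 (Δ 0.043); 16:9 1.778 (Δ 0.117); 3:2 1.500 (Δ 0.161).

5:3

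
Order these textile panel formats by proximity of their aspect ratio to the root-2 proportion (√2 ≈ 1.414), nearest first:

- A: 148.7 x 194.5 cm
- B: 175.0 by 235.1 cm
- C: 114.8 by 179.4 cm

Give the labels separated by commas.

B, A, C

Ratios: A = 194.5 / 148.7 ≈ 1.308; B = 235.1 / 175.0 ≈ 1.343; C = 179.4 / 114.8 ≈ 1.563.
|Δ from 1.414|: A 0.106; B 0.071; C 0.149.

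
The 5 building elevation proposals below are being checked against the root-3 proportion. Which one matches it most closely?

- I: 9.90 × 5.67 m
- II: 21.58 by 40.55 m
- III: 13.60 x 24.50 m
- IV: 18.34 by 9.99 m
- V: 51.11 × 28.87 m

I

Target root-3 ≈ 1.732.
I: 1.746 (Δ0.014)  II: 1.879 (Δ0.147)  III: 1.801 (Δ0.069)  IV: 1.836 (Δ0.104)  V: 1.770 (Δ0.038)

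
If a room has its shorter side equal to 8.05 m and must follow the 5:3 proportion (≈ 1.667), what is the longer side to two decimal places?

5:3 ≈ 1.66667.
Longer side = 8.05 × 1.66667 ≈ 13.4167 → 13.42 m.

13.42 m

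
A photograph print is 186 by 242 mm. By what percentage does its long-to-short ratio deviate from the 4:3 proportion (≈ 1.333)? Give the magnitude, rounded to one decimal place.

Ratio = 242 / 186 ≈ 1.3011.
Ideal 4:3 ≈ 1.3333. |1.3011 − 1.3333| / 1.3333 ≈ 2.42% → 2.4%.

2.4%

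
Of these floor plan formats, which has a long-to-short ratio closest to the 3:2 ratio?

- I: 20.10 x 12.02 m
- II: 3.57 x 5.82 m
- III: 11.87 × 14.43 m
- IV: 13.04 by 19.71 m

Ratios (long/short): I ≈ 1.672; II ≈ 1.630; III ≈ 1.216; IV ≈ 1.512.
3:2 ≈ 1.500; option IV is nearest (Δ 0.012).

IV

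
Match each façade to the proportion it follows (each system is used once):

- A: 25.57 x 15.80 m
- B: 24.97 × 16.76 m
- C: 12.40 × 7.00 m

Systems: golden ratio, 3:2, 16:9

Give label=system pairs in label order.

Ratios: A ≈ 1.618; B ≈ 1.490; C ≈ 1.771.
Targets: golden ratio ≈ 1.618; 3:2 ≈ 1.500; 16:9 ≈ 1.778.

A=golden ratio, B=3:2, C=16:9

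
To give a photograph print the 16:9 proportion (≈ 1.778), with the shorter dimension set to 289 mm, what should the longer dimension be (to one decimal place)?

513.8 mm

16:9 ≈ 1.77778.
Longer side = 289 × 1.77778 ≈ 513.778 → 513.8 mm.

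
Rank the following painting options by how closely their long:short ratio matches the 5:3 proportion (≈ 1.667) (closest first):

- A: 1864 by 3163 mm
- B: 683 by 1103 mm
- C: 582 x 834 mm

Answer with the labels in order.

A, B, C

Ratios: A = 3163 / 1864 ≈ 1.697; B = 1103 / 683 ≈ 1.615; C = 834 / 582 ≈ 1.433.
|Δ from 1.667|: A 0.030; B 0.052; C 0.234.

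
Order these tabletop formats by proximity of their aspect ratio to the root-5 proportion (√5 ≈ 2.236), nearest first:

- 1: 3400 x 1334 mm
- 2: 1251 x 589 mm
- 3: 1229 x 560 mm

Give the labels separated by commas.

Ratios: 1 = 3400 / 1334 ≈ 2.549; 2 = 1251 / 589 ≈ 2.124; 3 = 1229 / 560 ≈ 2.195.
|Δ from 2.236|: 1 0.313; 2 0.112; 3 0.041.

3, 2, 1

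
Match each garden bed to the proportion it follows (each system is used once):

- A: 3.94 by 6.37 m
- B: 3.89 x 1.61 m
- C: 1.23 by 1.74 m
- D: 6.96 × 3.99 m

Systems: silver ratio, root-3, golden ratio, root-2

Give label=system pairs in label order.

A=golden ratio, B=silver ratio, C=root-2, D=root-3

A = 6.37/3.94 ≈ 1.617 → golden ratio (1.618)
B = 3.89/1.61 ≈ 2.416 → silver ratio (2.414)
C = 1.74/1.23 ≈ 1.415 → root-2 (1.414)
D = 6.96/3.99 ≈ 1.744 → root-3 (1.732)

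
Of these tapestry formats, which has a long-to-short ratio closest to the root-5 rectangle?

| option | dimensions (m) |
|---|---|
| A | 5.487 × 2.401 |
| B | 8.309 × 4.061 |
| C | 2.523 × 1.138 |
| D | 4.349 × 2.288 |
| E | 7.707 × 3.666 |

C

Target root-5 ≈ 2.236.
A: 2.285 (Δ0.049)  B: 2.046 (Δ0.190)  C: 2.217 (Δ0.019)  D: 1.901 (Δ0.335)  E: 2.102 (Δ0.134)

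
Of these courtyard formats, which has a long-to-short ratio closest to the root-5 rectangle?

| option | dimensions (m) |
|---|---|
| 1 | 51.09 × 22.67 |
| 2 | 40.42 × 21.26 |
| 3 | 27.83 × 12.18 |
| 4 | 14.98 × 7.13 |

1

Target root-5 ≈ 2.236.
1: 2.254 (Δ0.018)  2: 1.901 (Δ0.335)  3: 2.285 (Δ0.049)  4: 2.101 (Δ0.135)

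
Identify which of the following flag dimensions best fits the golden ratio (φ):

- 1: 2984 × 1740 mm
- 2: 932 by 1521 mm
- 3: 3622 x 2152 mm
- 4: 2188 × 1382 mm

Target golden ratio ≈ 1.618.
1: 1.715 (Δ0.097)  2: 1.632 (Δ0.014)  3: 1.683 (Δ0.065)  4: 1.583 (Δ0.035)

2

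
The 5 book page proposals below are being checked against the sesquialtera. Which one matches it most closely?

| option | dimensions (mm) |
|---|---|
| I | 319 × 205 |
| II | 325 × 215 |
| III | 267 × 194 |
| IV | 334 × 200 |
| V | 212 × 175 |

Ratios (long/short): I ≈ 1.556; II ≈ 1.512; III ≈ 1.376; IV ≈ 1.670; V ≈ 1.211.
3:2 ≈ 1.500; option II is nearest (Δ 0.012).

II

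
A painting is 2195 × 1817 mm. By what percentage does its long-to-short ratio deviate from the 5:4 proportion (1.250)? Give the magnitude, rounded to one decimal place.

Ratio = 2195 / 1817 ≈ 1.2080.
Ideal 5:4 = 1.2500. |1.2080 − 1.2500| / 1.2500 ≈ 3.36% → 3.4%.

3.4%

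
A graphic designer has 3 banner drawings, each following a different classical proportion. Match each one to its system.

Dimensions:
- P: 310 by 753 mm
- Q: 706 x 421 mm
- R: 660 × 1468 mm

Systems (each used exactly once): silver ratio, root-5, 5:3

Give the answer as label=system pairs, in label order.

Ratios: P ≈ 2.429; Q ≈ 1.677; R ≈ 2.224.
Targets: silver ratio ≈ 2.414; root-5 ≈ 2.236; 5:3 ≈ 1.667.

P=silver ratio, Q=5:3, R=root-5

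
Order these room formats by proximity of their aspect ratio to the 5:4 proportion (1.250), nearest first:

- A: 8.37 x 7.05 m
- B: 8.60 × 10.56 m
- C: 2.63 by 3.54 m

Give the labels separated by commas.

A: 8.37/7.05 ≈ 1.187 → |1.187 − 1.250| = 0.063
B: 10.56/8.60 ≈ 1.228 → |1.228 − 1.250| = 0.022
C: 3.54/2.63 ≈ 1.346 → |1.346 − 1.250| = 0.096

B, A, C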